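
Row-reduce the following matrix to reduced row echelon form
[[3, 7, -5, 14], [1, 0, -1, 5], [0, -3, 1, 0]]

R1 := 1/3·R1
  [ 1  7/3  -5/3  14/3 ]
  [ 1    0    -1     5 ]
  [ 0   -3     1     0 ]
R2 := R2 − R1
  [ 1   7/3  -5/3  14/3 ]
  [ 0  -7/3   2/3   1/3 ]
  [ 0    -3     1     0 ]
R2 := -3/7·R2
  [ 1  7/3  -5/3  14/3 ]
  [ 0    1  -2/7  -1/7 ]
  [ 0   -3     1     0 ]
R3 := R3 + 3·R2
  [ 1  7/3  -5/3  14/3 ]
  [ 0    1  -2/7  -1/7 ]
  [ 0    0   1/7  -3/7 ]
R3 := 7·R3
  [ 1  7/3  -5/3  14/3 ]
  [ 0    1  -2/7  -1/7 ]
  [ 0    0     1    -3 ]
R2 := R2 + 2/7·R3
  [ 1  7/3  -5/3  14/3 ]
  [ 0    1     0    -1 ]
  [ 0    0     1    -3 ]
R1 := R1 + 5/3·R3
  [ 1  7/3  0  -1/3 ]
  [ 0    1  0    -1 ]
  [ 0    0  1    -3 ]
R1 := R1 − 7/3·R2
  [ 1  0  0   2 ]
  [ 0  1  0  -1 ]
  [ 0  0  1  -3 ]

[[1, 0, 0, 2], [0, 1, 0, -1], [0, 0, 1, -3]]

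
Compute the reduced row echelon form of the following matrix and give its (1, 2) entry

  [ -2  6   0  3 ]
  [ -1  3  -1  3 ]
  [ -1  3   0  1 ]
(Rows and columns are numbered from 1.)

R1 -> -1/2·R1
R2 -> R2 + R1
R3 -> R3 + R1
R2 -> -1·R2
R3 -> -2·R3
R2 -> R2 + 3/2·R3
R1 -> R1 + 3/2·R3

-3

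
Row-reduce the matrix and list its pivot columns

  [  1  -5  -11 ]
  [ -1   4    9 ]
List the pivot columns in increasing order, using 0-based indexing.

Add R1 to R2.
Multiply R2 by -1.
Add 5 times R2 to R1.
Pivot columns are the columns containing a leading 1.

0, 1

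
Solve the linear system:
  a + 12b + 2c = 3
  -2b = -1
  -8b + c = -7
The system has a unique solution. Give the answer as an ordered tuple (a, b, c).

(3, 1/2, -3)

Form the augmented matrix and row-reduce:
  [ 1  12  2  |   3 ]
  [ 0  -2  0  |  -1 ]
  [ 0  -8  1  |  -7 ]
R2 -> -1/2·R2
  [ 1  12  2  |    3 ]
  [ 0   1  0  |  1/2 ]
  [ 0  -8  1  |   -7 ]
R3 -> R3 + 8·R2
  [ 1  12  2  |    3 ]
  [ 0   1  0  |  1/2 ]
  [ 0   0  1  |   -3 ]
R1 -> R1 − 2·R3
  [ 1  12  0  |    9 ]
  [ 0   1  0  |  1/2 ]
  [ 0   0  1  |   -3 ]
R1 -> R1 − 12·R2
  [ 1  0  0  |    3 ]
  [ 0  1  0  |  1/2 ]
  [ 0  0  1  |   -3 ]
Reading off the last column: a = 3, b = 1/2, c = -3.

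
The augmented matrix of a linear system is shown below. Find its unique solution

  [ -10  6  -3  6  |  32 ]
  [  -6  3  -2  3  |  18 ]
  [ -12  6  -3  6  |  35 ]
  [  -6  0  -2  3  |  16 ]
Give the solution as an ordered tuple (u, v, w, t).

(-3/2, 2/3, -1, 5/3)

Multiply R1 by -1/10.
  [   1  -3/5  3/10  -3/5  |  -16/5 ]
  [  -6     3    -2     3  |     18 ]
  [ -12     6    -3     6  |     35 ]
  [  -6     0    -2     3  |     16 ]
Add 6 times R1 to R2.
  [   1  -3/5  3/10  -3/5  |  -16/5 ]
  [   0  -3/5  -1/5  -3/5  |   -6/5 ]
  [ -12     6    -3     6  |     35 ]
  [  -6     0    -2     3  |     16 ]
Add 12 times R1 to R3.
  [  1  -3/5  3/10  -3/5  |  -16/5 ]
  [  0  -3/5  -1/5  -3/5  |   -6/5 ]
  [  0  -6/5   3/5  -6/5  |  -17/5 ]
  [ -6     0    -2     3  |     16 ]
Add 6 times R1 to R4.
  [ 1   -3/5  3/10  -3/5  |  -16/5 ]
  [ 0   -3/5  -1/5  -3/5  |   -6/5 ]
  [ 0   -6/5   3/5  -6/5  |  -17/5 ]
  [ 0  -18/5  -1/5  -3/5  |  -16/5 ]
Multiply R2 by -5/3.
  [ 1   -3/5  3/10  -3/5  |  -16/5 ]
  [ 0      1   1/3     1  |      2 ]
  [ 0   -6/5   3/5  -6/5  |  -17/5 ]
  [ 0  -18/5  -1/5  -3/5  |  -16/5 ]
Add 6/5 times R2 to R3.
  [ 1   -3/5  3/10  -3/5  |  -16/5 ]
  [ 0      1   1/3     1  |      2 ]
  [ 0      0     1     0  |     -1 ]
  [ 0  -18/5  -1/5  -3/5  |  -16/5 ]
Add 18/5 times R2 to R4.
  [ 1  -3/5  3/10  -3/5  |  -16/5 ]
  [ 0     1   1/3     1  |      2 ]
  [ 0     0     1     0  |     -1 ]
  [ 0     0     1     3  |      4 ]
Subtract R3 from R4.
  [ 1  -3/5  3/10  -3/5  |  -16/5 ]
  [ 0     1   1/3     1  |      2 ]
  [ 0     0     1     0  |     -1 ]
  [ 0     0     0     3  |      5 ]
Multiply R4 by 1/3.
  [ 1  -3/5  3/10  -3/5  |  -16/5 ]
  [ 0     1   1/3     1  |      2 ]
  [ 0     0     1     0  |     -1 ]
  [ 0     0     0     1  |    5/3 ]
Subtract R4 from R2.
  [ 1  -3/5  3/10  -3/5  |  -16/5 ]
  [ 0     1   1/3     0  |    1/3 ]
  [ 0     0     1     0  |     -1 ]
  [ 0     0     0     1  |    5/3 ]
Add 3/5 times R4 to R1.
  [ 1  -3/5  3/10  0  |  -11/5 ]
  [ 0     1   1/3  0  |    1/3 ]
  [ 0     0     1  0  |     -1 ]
  [ 0     0     0  1  |    5/3 ]
Subtract 1/3 times R3 from R2.
  [ 1  -3/5  3/10  0  |  -11/5 ]
  [ 0     1     0  0  |    2/3 ]
  [ 0     0     1  0  |     -1 ]
  [ 0     0     0  1  |    5/3 ]
Subtract 3/10 times R3 from R1.
  [ 1  -3/5  0  0  |  -19/10 ]
  [ 0     1  0  0  |     2/3 ]
  [ 0     0  1  0  |      -1 ]
  [ 0     0  0  1  |     5/3 ]
Add 3/5 times R2 to R1.
  [ 1  0  0  0  |  -3/2 ]
  [ 0  1  0  0  |   2/3 ]
  [ 0  0  1  0  |    -1 ]
  [ 0  0  0  1  |   5/3 ]
Reading off the last column: u = -3/2, v = 2/3, w = -1, t = 5/3.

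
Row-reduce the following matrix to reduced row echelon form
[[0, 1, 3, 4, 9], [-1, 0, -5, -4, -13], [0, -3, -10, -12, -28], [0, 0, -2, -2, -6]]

[[1, 0, 0, 0, 0], [0, 1, 0, 0, -2], [0, 0, 1, 0, 1], [0, 0, 0, 1, 2]]

Swap r1 and r2.
  [ -1   0   -5   -4  -13 ]
  [  0   1    3    4    9 ]
  [  0  -3  -10  -12  -28 ]
  [  0   0   -2   -2   -6 ]
Multiply r1 by -1.
  [ 1   0    5    4   13 ]
  [ 0   1    3    4    9 ]
  [ 0  -3  -10  -12  -28 ]
  [ 0   0   -2   -2   -6 ]
Add 3 times r2 to r3.
  [ 1  0   5   4  13 ]
  [ 0  1   3   4   9 ]
  [ 0  0  -1   0  -1 ]
  [ 0  0  -2  -2  -6 ]
Multiply r3 by -1.
  [ 1  0   5   4  13 ]
  [ 0  1   3   4   9 ]
  [ 0  0   1   0   1 ]
  [ 0  0  -2  -2  -6 ]
Add 2 times r3 to r4.
  [ 1  0  5   4  13 ]
  [ 0  1  3   4   9 ]
  [ 0  0  1   0   1 ]
  [ 0  0  0  -2  -4 ]
Multiply r4 by -1/2.
  [ 1  0  5  4  13 ]
  [ 0  1  3  4   9 ]
  [ 0  0  1  0   1 ]
  [ 0  0  0  1   2 ]
Subtract 4 times r4 from r2.
  [ 1  0  5  4  13 ]
  [ 0  1  3  0   1 ]
  [ 0  0  1  0   1 ]
  [ 0  0  0  1   2 ]
Subtract 4 times r4 from r1.
  [ 1  0  5  0  5 ]
  [ 0  1  3  0  1 ]
  [ 0  0  1  0  1 ]
  [ 0  0  0  1  2 ]
Subtract 3 times r3 from r2.
  [ 1  0  5  0   5 ]
  [ 0  1  0  0  -2 ]
  [ 0  0  1  0   1 ]
  [ 0  0  0  1   2 ]
Subtract 5 times r3 from r1.
  [ 1  0  0  0   0 ]
  [ 0  1  0  0  -2 ]
  [ 0  0  1  0   1 ]
  [ 0  0  0  1   2 ]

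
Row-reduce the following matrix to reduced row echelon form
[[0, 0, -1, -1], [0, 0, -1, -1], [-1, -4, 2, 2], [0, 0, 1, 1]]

R1 <-> R3
  [ -1  -4   2   2 ]
  [  0   0  -1  -1 ]
  [  0   0  -1  -1 ]
  [  0   0   1   1 ]
R1 -> -1·R1
  [ 1  4  -2  -2 ]
  [ 0  0  -1  -1 ]
  [ 0  0  -1  -1 ]
  [ 0  0   1   1 ]
R2 -> -1·R2
  [ 1  4  -2  -2 ]
  [ 0  0   1   1 ]
  [ 0  0  -1  -1 ]
  [ 0  0   1   1 ]
R3 -> R3 + R2
  [ 1  4  -2  -2 ]
  [ 0  0   1   1 ]
  [ 0  0   0   0 ]
  [ 0  0   1   1 ]
R4 -> R4 − R2
  [ 1  4  -2  -2 ]
  [ 0  0   1   1 ]
  [ 0  0   0   0 ]
  [ 0  0   0   0 ]
R1 -> R1 + 2·R2
  [ 1  4  0  0 ]
  [ 0  0  1  1 ]
  [ 0  0  0  0 ]
  [ 0  0  0  0 ]

[[1, 4, 0, 0], [0, 0, 1, 1], [0, 0, 0, 0], [0, 0, 0, 0]]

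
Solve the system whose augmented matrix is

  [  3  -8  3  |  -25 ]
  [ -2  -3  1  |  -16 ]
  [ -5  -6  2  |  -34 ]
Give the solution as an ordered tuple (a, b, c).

r1 -> 1/3·r1
r2 -> r2 + 2·r1
r3 -> r3 + 5·r1
r2 -> -3/25·r2
r3 -> r3 + 58/3·r2
r3 -> 25·r3
r2 -> r2 + 9/25·r3
r1 -> r1 − r3
r1 -> r1 + 8/3·r2
Reading off the last column: a = 2, b = 5, c = 3.

(2, 5, 3)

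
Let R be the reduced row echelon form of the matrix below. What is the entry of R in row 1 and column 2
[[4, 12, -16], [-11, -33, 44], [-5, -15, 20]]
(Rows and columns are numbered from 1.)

3

r1 → 1/4·r1
  [   1    3  -4 ]
  [ -11  -33  44 ]
  [  -5  -15  20 ]
r2 → r2 + 11·r1
  [  1    3  -4 ]
  [  0    0   0 ]
  [ -5  -15  20 ]
r3 → r3 + 5·r1
  [ 1  3  -4 ]
  [ 0  0   0 ]
  [ 0  0   0 ]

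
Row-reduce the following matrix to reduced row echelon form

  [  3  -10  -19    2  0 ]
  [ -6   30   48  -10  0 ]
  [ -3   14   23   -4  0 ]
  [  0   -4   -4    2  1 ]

Multiply R1 by 1/3.
  [  1  -10/3  -19/3  2/3  0 ]
  [ -6     30     48  -10  0 ]
  [ -3     14     23   -4  0 ]
  [  0     -4     -4    2  1 ]
Add 6 times R1 to R2.
  [  1  -10/3  -19/3  2/3  0 ]
  [  0     10     10   -6  0 ]
  [ -3     14     23   -4  0 ]
  [  0     -4     -4    2  1 ]
Add 3 times R1 to R3.
  [ 1  -10/3  -19/3  2/3  0 ]
  [ 0     10     10   -6  0 ]
  [ 0      4      4   -2  0 ]
  [ 0     -4     -4    2  1 ]
Multiply R2 by 1/10.
  [ 1  -10/3  -19/3   2/3  0 ]
  [ 0      1      1  -3/5  0 ]
  [ 0      4      4    -2  0 ]
  [ 0     -4     -4     2  1 ]
Subtract 4 times R2 from R3.
  [ 1  -10/3  -19/3   2/3  0 ]
  [ 0      1      1  -3/5  0 ]
  [ 0      0      0   2/5  0 ]
  [ 0     -4     -4     2  1 ]
Add 4 times R2 to R4.
  [ 1  -10/3  -19/3   2/3  0 ]
  [ 0      1      1  -3/5  0 ]
  [ 0      0      0   2/5  0 ]
  [ 0      0      0  -2/5  1 ]
Multiply R3 by 5/2.
  [ 1  -10/3  -19/3   2/3  0 ]
  [ 0      1      1  -3/5  0 ]
  [ 0      0      0     1  0 ]
  [ 0      0      0  -2/5  1 ]
Add 2/5 times R3 to R4.
  [ 1  -10/3  -19/3   2/3  0 ]
  [ 0      1      1  -3/5  0 ]
  [ 0      0      0     1  0 ]
  [ 0      0      0     0  1 ]
Add 3/5 times R3 to R2.
  [ 1  -10/3  -19/3  2/3  0 ]
  [ 0      1      1    0  0 ]
  [ 0      0      0    1  0 ]
  [ 0      0      0    0  1 ]
Subtract 2/3 times R3 from R1.
  [ 1  -10/3  -19/3  0  0 ]
  [ 0      1      1  0  0 ]
  [ 0      0      0  1  0 ]
  [ 0      0      0  0  1 ]
Add 10/3 times R2 to R1.
  [ 1  0  -3  0  0 ]
  [ 0  1   1  0  0 ]
  [ 0  0   0  1  0 ]
  [ 0  0   0  0  1 ]

[[1, 0, -3, 0, 0], [0, 1, 1, 0, 0], [0, 0, 0, 1, 0], [0, 0, 0, 0, 1]]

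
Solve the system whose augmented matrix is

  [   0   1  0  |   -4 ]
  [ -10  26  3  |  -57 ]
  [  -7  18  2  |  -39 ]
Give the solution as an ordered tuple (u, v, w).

(-5, -4, -1)

Swap ρ1 and ρ2.
  [ -10  26  3  |  -57 ]
  [   0   1  0  |   -4 ]
  [  -7  18  2  |  -39 ]
Multiply ρ1 by -1/10.
  [  1  -13/5  -3/10  |  57/10 ]
  [  0      1      0  |     -4 ]
  [ -7     18      2  |    -39 ]
Add 7 times ρ1 to ρ3.
  [ 1  -13/5  -3/10  |  57/10 ]
  [ 0      1      0  |     -4 ]
  [ 0   -1/5  -1/10  |   9/10 ]
Add 1/5 times ρ2 to ρ3.
  [ 1  -13/5  -3/10  |  57/10 ]
  [ 0      1      0  |     -4 ]
  [ 0      0  -1/10  |   1/10 ]
Multiply ρ3 by -10.
  [ 1  -13/5  -3/10  |  57/10 ]
  [ 0      1      0  |     -4 ]
  [ 0      0      1  |     -1 ]
Add 3/10 times ρ3 to ρ1.
  [ 1  -13/5  0  |  27/5 ]
  [ 0      1  0  |    -4 ]
  [ 0      0  1  |    -1 ]
Add 13/5 times ρ2 to ρ1.
  [ 1  0  0  |  -5 ]
  [ 0  1  0  |  -4 ]
  [ 0  0  1  |  -1 ]
Reading off the last column: u = -5, v = -4, w = -1.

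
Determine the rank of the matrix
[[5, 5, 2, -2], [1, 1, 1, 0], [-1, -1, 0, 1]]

rank = 3

R1 -> 1/5·R1
  [  1   1  2/5  -2/5 ]
  [  1   1    1     0 ]
  [ -1  -1    0     1 ]
R2 -> R2 − R1
  [  1   1  2/5  -2/5 ]
  [  0   0  3/5   2/5 ]
  [ -1  -1    0     1 ]
R3 -> R3 + R1
  [ 1  1  2/5  -2/5 ]
  [ 0  0  3/5   2/5 ]
  [ 0  0  2/5   3/5 ]
R2 -> 5/3·R2
  [ 1  1  2/5  -2/5 ]
  [ 0  0    1   2/3 ]
  [ 0  0  2/5   3/5 ]
R3 -> R3 − 2/5·R2
  [ 1  1  2/5  -2/5 ]
  [ 0  0    1   2/3 ]
  [ 0  0    0   1/3 ]
R3 -> 3·R3
  [ 1  1  2/5  -2/5 ]
  [ 0  0    1   2/3 ]
  [ 0  0    0     1 ]
R2 -> R2 − 2/3·R3
  [ 1  1  2/5  -2/5 ]
  [ 0  0    1     0 ]
  [ 0  0    0     1 ]
R1 -> R1 + 2/5·R3
  [ 1  1  2/5  0 ]
  [ 0  0    1  0 ]
  [ 0  0    0  1 ]
R1 -> R1 − 2/5·R2
  [ 1  1  0  0 ]
  [ 0  0  1  0 ]
  [ 0  0  0  1 ]
The reduced form has 3 nonzero rows.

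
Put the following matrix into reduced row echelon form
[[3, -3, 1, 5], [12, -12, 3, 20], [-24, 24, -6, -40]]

[[1, -1, 0, 5/3], [0, 0, 1, 0], [0, 0, 0, 0]]

Multiply R1 by 1/3.
  [   1   -1  1/3  5/3 ]
  [  12  -12    3   20 ]
  [ -24   24   -6  -40 ]
Subtract 12 times R1 from R2.
  [   1  -1  1/3  5/3 ]
  [   0   0   -1    0 ]
  [ -24  24   -6  -40 ]
Add 24 times R1 to R3.
  [ 1  -1  1/3  5/3 ]
  [ 0   0   -1    0 ]
  [ 0   0    2    0 ]
Multiply R2 by -1.
  [ 1  -1  1/3  5/3 ]
  [ 0   0    1    0 ]
  [ 0   0    2    0 ]
Subtract 2 times R2 from R3.
  [ 1  -1  1/3  5/3 ]
  [ 0   0    1    0 ]
  [ 0   0    0    0 ]
Subtract 1/3 times R2 from R1.
  [ 1  -1  0  5/3 ]
  [ 0   0  1    0 ]
  [ 0   0  0    0 ]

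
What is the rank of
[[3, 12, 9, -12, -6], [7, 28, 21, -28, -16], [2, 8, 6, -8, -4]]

R1 → 1/3·R1
  [ 1   4   3   -4   -2 ]
  [ 7  28  21  -28  -16 ]
  [ 2   8   6   -8   -4 ]
R2 → R2 − 7·R1
  [ 1  4  3  -4  -2 ]
  [ 0  0  0   0  -2 ]
  [ 2  8  6  -8  -4 ]
R3 → R3 − 2·R1
  [ 1  4  3  -4  -2 ]
  [ 0  0  0   0  -2 ]
  [ 0  0  0   0   0 ]
R2 → -1/2·R2
  [ 1  4  3  -4  -2 ]
  [ 0  0  0   0   1 ]
  [ 0  0  0   0   0 ]
R1 → R1 + 2·R2
  [ 1  4  3  -4  0 ]
  [ 0  0  0   0  1 ]
  [ 0  0  0   0  0 ]
The reduced form has 2 nonzero rows.

rank = 2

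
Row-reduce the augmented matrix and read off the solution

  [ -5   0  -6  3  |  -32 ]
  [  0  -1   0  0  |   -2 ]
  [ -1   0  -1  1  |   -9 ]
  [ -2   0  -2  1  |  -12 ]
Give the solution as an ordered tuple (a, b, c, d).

Multiply R1 by -1/5.
  [  1   0  6/5  -3/5  |  32/5 ]
  [  0  -1    0     0  |    -2 ]
  [ -1   0   -1     1  |    -9 ]
  [ -2   0   -2     1  |   -12 ]
Add R1 to R3.
  [  1   0  6/5  -3/5  |   32/5 ]
  [  0  -1    0     0  |     -2 ]
  [  0   0  1/5   2/5  |  -13/5 ]
  [ -2   0   -2     1  |    -12 ]
Add 2 times R1 to R4.
  [ 1   0  6/5  -3/5  |   32/5 ]
  [ 0  -1    0     0  |     -2 ]
  [ 0   0  1/5   2/5  |  -13/5 ]
  [ 0   0  2/5  -1/5  |    4/5 ]
Multiply R2 by -1.
  [ 1  0  6/5  -3/5  |   32/5 ]
  [ 0  1    0     0  |      2 ]
  [ 0  0  1/5   2/5  |  -13/5 ]
  [ 0  0  2/5  -1/5  |    4/5 ]
Multiply R3 by 5.
  [ 1  0  6/5  -3/5  |  32/5 ]
  [ 0  1    0     0  |     2 ]
  [ 0  0    1     2  |   -13 ]
  [ 0  0  2/5  -1/5  |   4/5 ]
Subtract 2/5 times R3 from R4.
  [ 1  0  6/5  -3/5  |  32/5 ]
  [ 0  1    0     0  |     2 ]
  [ 0  0    1     2  |   -13 ]
  [ 0  0    0    -1  |     6 ]
Multiply R4 by -1.
  [ 1  0  6/5  -3/5  |  32/5 ]
  [ 0  1    0     0  |     2 ]
  [ 0  0    1     2  |   -13 ]
  [ 0  0    0     1  |    -6 ]
Subtract 2 times R4 from R3.
  [ 1  0  6/5  -3/5  |  32/5 ]
  [ 0  1    0     0  |     2 ]
  [ 0  0    1     0  |    -1 ]
  [ 0  0    0     1  |    -6 ]
Add 3/5 times R4 to R1.
  [ 1  0  6/5  0  |  14/5 ]
  [ 0  1    0  0  |     2 ]
  [ 0  0    1  0  |    -1 ]
  [ 0  0    0  1  |    -6 ]
Subtract 6/5 times R3 from R1.
  [ 1  0  0  0  |   4 ]
  [ 0  1  0  0  |   2 ]
  [ 0  0  1  0  |  -1 ]
  [ 0  0  0  1  |  -6 ]
Reading off the last column: a = 4, b = 2, c = -1, d = -6.

(4, 2, -1, -6)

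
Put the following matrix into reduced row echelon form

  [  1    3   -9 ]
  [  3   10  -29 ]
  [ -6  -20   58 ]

R2 := R2 − 3·R1
  [  1    3  -9 ]
  [  0    1  -2 ]
  [ -6  -20  58 ]
R3 := R3 + 6·R1
  [ 1   3  -9 ]
  [ 0   1  -2 ]
  [ 0  -2   4 ]
R3 := R3 + 2·R2
  [ 1  3  -9 ]
  [ 0  1  -2 ]
  [ 0  0   0 ]
R1 := R1 − 3·R2
  [ 1  0  -3 ]
  [ 0  1  -2 ]
  [ 0  0   0 ]

[[1, 0, -3], [0, 1, -2], [0, 0, 0]]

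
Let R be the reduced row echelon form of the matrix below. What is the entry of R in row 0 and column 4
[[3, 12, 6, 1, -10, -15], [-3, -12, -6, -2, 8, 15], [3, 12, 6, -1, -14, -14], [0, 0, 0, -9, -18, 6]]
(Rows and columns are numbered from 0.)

-4

R1 → 1/3·R1
  [  1    4   2  1/3  -10/3   -5 ]
  [ -3  -12  -6   -2      8   15 ]
  [  3   12   6   -1    -14  -14 ]
  [  0    0   0   -9    -18    6 ]
R2 → R2 + 3·R1
  [ 1   4  2  1/3  -10/3   -5 ]
  [ 0   0  0   -1     -2    0 ]
  [ 3  12  6   -1    -14  -14 ]
  [ 0   0  0   -9    -18    6 ]
R3 → R3 − 3·R1
  [ 1  4  2  1/3  -10/3  -5 ]
  [ 0  0  0   -1     -2   0 ]
  [ 0  0  0   -2     -4   1 ]
  [ 0  0  0   -9    -18   6 ]
R2 → -1·R2
  [ 1  4  2  1/3  -10/3  -5 ]
  [ 0  0  0    1      2   0 ]
  [ 0  0  0   -2     -4   1 ]
  [ 0  0  0   -9    -18   6 ]
R3 → R3 + 2·R2
  [ 1  4  2  1/3  -10/3  -5 ]
  [ 0  0  0    1      2   0 ]
  [ 0  0  0    0      0   1 ]
  [ 0  0  0   -9    -18   6 ]
R4 → R4 + 9·R2
  [ 1  4  2  1/3  -10/3  -5 ]
  [ 0  0  0    1      2   0 ]
  [ 0  0  0    0      0   1 ]
  [ 0  0  0    0      0   6 ]
R4 → R4 − 6·R3
  [ 1  4  2  1/3  -10/3  -5 ]
  [ 0  0  0    1      2   0 ]
  [ 0  0  0    0      0   1 ]
  [ 0  0  0    0      0   0 ]
R1 → R1 + 5·R3
  [ 1  4  2  1/3  -10/3  0 ]
  [ 0  0  0    1      2  0 ]
  [ 0  0  0    0      0  1 ]
  [ 0  0  0    0      0  0 ]
R1 → R1 − 1/3·R2
  [ 1  4  2  0  -4  0 ]
  [ 0  0  0  1   2  0 ]
  [ 0  0  0  0   0  1 ]
  [ 0  0  0  0   0  0 ]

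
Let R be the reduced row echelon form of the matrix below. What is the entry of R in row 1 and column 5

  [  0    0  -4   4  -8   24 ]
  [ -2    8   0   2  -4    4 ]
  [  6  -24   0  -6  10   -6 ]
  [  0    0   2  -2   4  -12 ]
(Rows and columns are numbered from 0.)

R1 <-> R2
  [ -2    8   0   2  -4    4 ]
  [  0    0  -4   4  -8   24 ]
  [  6  -24   0  -6  10   -6 ]
  [  0    0   2  -2   4  -12 ]
R1 -> -1/2·R1
  [ 1   -4   0  -1   2   -2 ]
  [ 0    0  -4   4  -8   24 ]
  [ 6  -24   0  -6  10   -6 ]
  [ 0    0   2  -2   4  -12 ]
R3 -> R3 − 6·R1
  [ 1  -4   0  -1   2   -2 ]
  [ 0   0  -4   4  -8   24 ]
  [ 0   0   0   0  -2    6 ]
  [ 0   0   2  -2   4  -12 ]
R2 -> -1/4·R2
  [ 1  -4  0  -1   2   -2 ]
  [ 0   0  1  -1   2   -6 ]
  [ 0   0  0   0  -2    6 ]
  [ 0   0  2  -2   4  -12 ]
R4 -> R4 − 2·R2
  [ 1  -4  0  -1   2  -2 ]
  [ 0   0  1  -1   2  -6 ]
  [ 0   0  0   0  -2   6 ]
  [ 0   0  0   0   0   0 ]
R3 -> -1/2·R3
  [ 1  -4  0  -1  2  -2 ]
  [ 0   0  1  -1  2  -6 ]
  [ 0   0  0   0  1  -3 ]
  [ 0   0  0   0  0   0 ]
R2 -> R2 − 2·R3
  [ 1  -4  0  -1  2  -2 ]
  [ 0   0  1  -1  0   0 ]
  [ 0   0  0   0  1  -3 ]
  [ 0   0  0   0  0   0 ]
R1 -> R1 − 2·R3
  [ 1  -4  0  -1  0   4 ]
  [ 0   0  1  -1  0   0 ]
  [ 0   0  0   0  1  -3 ]
  [ 0   0  0   0  0   0 ]

0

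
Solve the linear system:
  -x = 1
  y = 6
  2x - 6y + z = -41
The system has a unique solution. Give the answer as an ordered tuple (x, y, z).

(-1, 6, -3)

Form the augmented matrix and row-reduce:
  [ -1   0  0  |    1 ]
  [  0   1  0  |    6 ]
  [  2  -6  1  |  -41 ]
R1 ← -1·R1
R3 ← R3 − 2·R1
R3 ← R3 + 6·R2
Reading off the last column: x = -1, y = 6, z = -3.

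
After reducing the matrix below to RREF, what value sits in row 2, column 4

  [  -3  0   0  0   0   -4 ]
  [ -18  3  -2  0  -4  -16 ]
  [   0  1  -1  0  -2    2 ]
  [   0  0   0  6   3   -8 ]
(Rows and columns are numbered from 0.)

2

ρ1 := -1/3·ρ1
  [   1  0   0  0   0  4/3 ]
  [ -18  3  -2  0  -4  -16 ]
  [   0  1  -1  0  -2    2 ]
  [   0  0   0  6   3   -8 ]
ρ2 := ρ2 + 18·ρ1
  [ 1  0   0  0   0  4/3 ]
  [ 0  3  -2  0  -4    8 ]
  [ 0  1  -1  0  -2    2 ]
  [ 0  0   0  6   3   -8 ]
ρ2 := 1/3·ρ2
  [ 1  0     0  0     0  4/3 ]
  [ 0  1  -2/3  0  -4/3  8/3 ]
  [ 0  1    -1  0    -2    2 ]
  [ 0  0     0  6     3   -8 ]
ρ3 := ρ3 − ρ2
  [ 1  0     0  0     0   4/3 ]
  [ 0  1  -2/3  0  -4/3   8/3 ]
  [ 0  0  -1/3  0  -2/3  -2/3 ]
  [ 0  0     0  6     3    -8 ]
ρ3 := -3·ρ3
  [ 1  0     0  0     0  4/3 ]
  [ 0  1  -2/3  0  -4/3  8/3 ]
  [ 0  0     1  0     2    2 ]
  [ 0  0     0  6     3   -8 ]
ρ4 := 1/6·ρ4
  [ 1  0     0  0     0   4/3 ]
  [ 0  1  -2/3  0  -4/3   8/3 ]
  [ 0  0     1  0     2     2 ]
  [ 0  0     0  1   1/2  -4/3 ]
ρ2 := ρ2 + 2/3·ρ3
  [ 1  0  0  0    0   4/3 ]
  [ 0  1  0  0    0     4 ]
  [ 0  0  1  0    2     2 ]
  [ 0  0  0  1  1/2  -4/3 ]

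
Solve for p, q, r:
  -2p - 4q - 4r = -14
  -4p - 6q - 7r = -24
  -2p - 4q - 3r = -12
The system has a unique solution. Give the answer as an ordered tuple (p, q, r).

(1, 1, 2)

Form the augmented matrix and row-reduce:
  [ -2  -4  -4  |  -14 ]
  [ -4  -6  -7  |  -24 ]
  [ -2  -4  -3  |  -12 ]
R1 ← -1/2·R1
  [  1   2   2  |    7 ]
  [ -4  -6  -7  |  -24 ]
  [ -2  -4  -3  |  -12 ]
R2 ← R2 + 4·R1
  [  1   2   2  |    7 ]
  [  0   2   1  |    4 ]
  [ -2  -4  -3  |  -12 ]
R3 ← R3 + 2·R1
  [ 1  2  2  |  7 ]
  [ 0  2  1  |  4 ]
  [ 0  0  1  |  2 ]
R2 ← 1/2·R2
  [ 1  2    2  |  7 ]
  [ 0  1  1/2  |  2 ]
  [ 0  0    1  |  2 ]
R2 ← R2 − 1/2·R3
  [ 1  2  2  |  7 ]
  [ 0  1  0  |  1 ]
  [ 0  0  1  |  2 ]
R1 ← R1 − 2·R3
  [ 1  2  0  |  3 ]
  [ 0  1  0  |  1 ]
  [ 0  0  1  |  2 ]
R1 ← R1 − 2·R2
  [ 1  0  0  |  1 ]
  [ 0  1  0  |  1 ]
  [ 0  0  1  |  2 ]
Reading off the last column: p = 1, q = 1, r = 2.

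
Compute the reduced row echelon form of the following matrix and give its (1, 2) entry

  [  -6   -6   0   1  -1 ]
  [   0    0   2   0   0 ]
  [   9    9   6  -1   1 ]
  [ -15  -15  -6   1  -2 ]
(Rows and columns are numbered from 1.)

1

R1 → -1/6·R1
  [   1    1   0  -1/6  1/6 ]
  [   0    0   2     0    0 ]
  [   9    9   6    -1    1 ]
  [ -15  -15  -6     1   -2 ]
R3 → R3 − 9·R1
  [   1    1   0  -1/6   1/6 ]
  [   0    0   2     0     0 ]
  [   0    0   6   1/2  -1/2 ]
  [ -15  -15  -6     1    -2 ]
R4 → R4 + 15·R1
  [ 1  1   0  -1/6   1/6 ]
  [ 0  0   2     0     0 ]
  [ 0  0   6   1/2  -1/2 ]
  [ 0  0  -6  -3/2   1/2 ]
R2 → 1/2·R2
  [ 1  1   0  -1/6   1/6 ]
  [ 0  0   1     0     0 ]
  [ 0  0   6   1/2  -1/2 ]
  [ 0  0  -6  -3/2   1/2 ]
R3 → R3 − 6·R2
  [ 1  1   0  -1/6   1/6 ]
  [ 0  0   1     0     0 ]
  [ 0  0   0   1/2  -1/2 ]
  [ 0  0  -6  -3/2   1/2 ]
R4 → R4 + 6·R2
  [ 1  1  0  -1/6   1/6 ]
  [ 0  0  1     0     0 ]
  [ 0  0  0   1/2  -1/2 ]
  [ 0  0  0  -3/2   1/2 ]
R3 → 2·R3
  [ 1  1  0  -1/6  1/6 ]
  [ 0  0  1     0    0 ]
  [ 0  0  0     1   -1 ]
  [ 0  0  0  -3/2  1/2 ]
R4 → R4 + 3/2·R3
  [ 1  1  0  -1/6  1/6 ]
  [ 0  0  1     0    0 ]
  [ 0  0  0     1   -1 ]
  [ 0  0  0     0   -1 ]
R4 → -1·R4
  [ 1  1  0  -1/6  1/6 ]
  [ 0  0  1     0    0 ]
  [ 0  0  0     1   -1 ]
  [ 0  0  0     0    1 ]
R3 → R3 + R4
  [ 1  1  0  -1/6  1/6 ]
  [ 0  0  1     0    0 ]
  [ 0  0  0     1    0 ]
  [ 0  0  0     0    1 ]
R1 → R1 − 1/6·R4
  [ 1  1  0  -1/6  0 ]
  [ 0  0  1     0  0 ]
  [ 0  0  0     1  0 ]
  [ 0  0  0     0  1 ]
R1 → R1 + 1/6·R3
  [ 1  1  0  0  0 ]
  [ 0  0  1  0  0 ]
  [ 0  0  0  1  0 ]
  [ 0  0  0  0  1 ]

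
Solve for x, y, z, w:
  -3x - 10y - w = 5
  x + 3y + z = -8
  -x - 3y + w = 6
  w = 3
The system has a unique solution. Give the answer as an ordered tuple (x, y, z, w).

Form the augmented matrix and row-reduce:
  [ -3  -10  0  -1  |   5 ]
  [  1    3  1   0  |  -8 ]
  [ -1   -3  0   1  |   6 ]
  [  0    0  0   1  |   3 ]
R1 → -1/3·R1
  [  1  10/3  0  1/3  |  -5/3 ]
  [  1     3  1    0  |    -8 ]
  [ -1    -3  0    1  |     6 ]
  [  0     0  0    1  |     3 ]
R2 → R2 − R1
  [  1  10/3  0   1/3  |   -5/3 ]
  [  0  -1/3  1  -1/3  |  -19/3 ]
  [ -1    -3  0     1  |      6 ]
  [  0     0  0     1  |      3 ]
R3 → R3 + R1
  [ 1  10/3  0   1/3  |   -5/3 ]
  [ 0  -1/3  1  -1/3  |  -19/3 ]
  [ 0   1/3  0   4/3  |   13/3 ]
  [ 0     0  0     1  |      3 ]
R2 → -3·R2
  [ 1  10/3   0  1/3  |  -5/3 ]
  [ 0     1  -3    1  |    19 ]
  [ 0   1/3   0  4/3  |  13/3 ]
  [ 0     0   0    1  |     3 ]
R3 → R3 − 1/3·R2
  [ 1  10/3   0  1/3  |  -5/3 ]
  [ 0     1  -3    1  |    19 ]
  [ 0     0   1    1  |    -2 ]
  [ 0     0   0    1  |     3 ]
R3 → R3 − R4
  [ 1  10/3   0  1/3  |  -5/3 ]
  [ 0     1  -3    1  |    19 ]
  [ 0     0   1    0  |    -5 ]
  [ 0     0   0    1  |     3 ]
R2 → R2 − R4
  [ 1  10/3   0  1/3  |  -5/3 ]
  [ 0     1  -3    0  |    16 ]
  [ 0     0   1    0  |    -5 ]
  [ 0     0   0    1  |     3 ]
R1 → R1 − 1/3·R4
  [ 1  10/3   0  0  |  -8/3 ]
  [ 0     1  -3  0  |    16 ]
  [ 0     0   1  0  |    -5 ]
  [ 0     0   0  1  |     3 ]
R2 → R2 + 3·R3
  [ 1  10/3  0  0  |  -8/3 ]
  [ 0     1  0  0  |     1 ]
  [ 0     0  1  0  |    -5 ]
  [ 0     0  0  1  |     3 ]
R1 → R1 − 10/3·R2
  [ 1  0  0  0  |  -6 ]
  [ 0  1  0  0  |   1 ]
  [ 0  0  1  0  |  -5 ]
  [ 0  0  0  1  |   3 ]
Reading off the last column: x = -6, y = 1, z = -5, w = 3.

(-6, 1, -5, 3)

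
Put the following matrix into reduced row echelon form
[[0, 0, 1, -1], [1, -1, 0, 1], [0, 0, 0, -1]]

r1 ↔ r2
  [ 1  -1  0   1 ]
  [ 0   0  1  -1 ]
  [ 0   0  0  -1 ]
r3 ← -1·r3
  [ 1  -1  0   1 ]
  [ 0   0  1  -1 ]
  [ 0   0  0   1 ]
r2 ← r2 + r3
  [ 1  -1  0  1 ]
  [ 0   0  1  0 ]
  [ 0   0  0  1 ]
r1 ← r1 − r3
  [ 1  -1  0  0 ]
  [ 0   0  1  0 ]
  [ 0   0  0  1 ]

[[1, -1, 0, 0], [0, 0, 1, 0], [0, 0, 0, 1]]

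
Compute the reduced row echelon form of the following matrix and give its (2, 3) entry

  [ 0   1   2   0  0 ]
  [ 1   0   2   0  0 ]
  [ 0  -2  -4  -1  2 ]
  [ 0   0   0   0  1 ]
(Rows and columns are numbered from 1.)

R1 <-> R2
  [ 1   0   2   0  0 ]
  [ 0   1   2   0  0 ]
  [ 0  -2  -4  -1  2 ]
  [ 0   0   0   0  1 ]
R3 ← R3 + 2·R2
  [ 1  0  2   0  0 ]
  [ 0  1  2   0  0 ]
  [ 0  0  0  -1  2 ]
  [ 0  0  0   0  1 ]
R3 ← -1·R3
  [ 1  0  2  0   0 ]
  [ 0  1  2  0   0 ]
  [ 0  0  0  1  -2 ]
  [ 0  0  0  0   1 ]
R3 ← R3 + 2·R4
  [ 1  0  2  0  0 ]
  [ 0  1  2  0  0 ]
  [ 0  0  0  1  0 ]
  [ 0  0  0  0  1 ]

2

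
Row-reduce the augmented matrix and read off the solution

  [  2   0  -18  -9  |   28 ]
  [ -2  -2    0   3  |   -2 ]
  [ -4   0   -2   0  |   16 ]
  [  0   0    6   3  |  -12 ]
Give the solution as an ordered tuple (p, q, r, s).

(-4, -1, 0, -4)

R1 → 1/2·R1
  [  1   0  -9  -9/2  |   14 ]
  [ -2  -2   0     3  |   -2 ]
  [ -4   0  -2     0  |   16 ]
  [  0   0   6     3  |  -12 ]
R2 → R2 + 2·R1
  [  1   0   -9  -9/2  |   14 ]
  [  0  -2  -18    -6  |   26 ]
  [ -4   0   -2     0  |   16 ]
  [  0   0    6     3  |  -12 ]
R3 → R3 + 4·R1
  [ 1   0   -9  -9/2  |   14 ]
  [ 0  -2  -18    -6  |   26 ]
  [ 0   0  -38   -18  |   72 ]
  [ 0   0    6     3  |  -12 ]
R2 → -1/2·R2
  [ 1  0   -9  -9/2  |   14 ]
  [ 0  1    9     3  |  -13 ]
  [ 0  0  -38   -18  |   72 ]
  [ 0  0    6     3  |  -12 ]
R3 → -1/38·R3
  [ 1  0  -9  -9/2  |      14 ]
  [ 0  1   9     3  |     -13 ]
  [ 0  0   1  9/19  |  -36/19 ]
  [ 0  0   6     3  |     -12 ]
R4 → R4 − 6·R3
  [ 1  0  -9  -9/2  |      14 ]
  [ 0  1   9     3  |     -13 ]
  [ 0  0   1  9/19  |  -36/19 ]
  [ 0  0   0  3/19  |  -12/19 ]
R4 → 19/3·R4
  [ 1  0  -9  -9/2  |      14 ]
  [ 0  1   9     3  |     -13 ]
  [ 0  0   1  9/19  |  -36/19 ]
  [ 0  0   0     1  |      -4 ]
R3 → R3 − 9/19·R4
  [ 1  0  -9  -9/2  |   14 ]
  [ 0  1   9     3  |  -13 ]
  [ 0  0   1     0  |    0 ]
  [ 0  0   0     1  |   -4 ]
R2 → R2 − 3·R4
  [ 1  0  -9  -9/2  |  14 ]
  [ 0  1   9     0  |  -1 ]
  [ 0  0   1     0  |   0 ]
  [ 0  0   0     1  |  -4 ]
R1 → R1 + 9/2·R4
  [ 1  0  -9  0  |  -4 ]
  [ 0  1   9  0  |  -1 ]
  [ 0  0   1  0  |   0 ]
  [ 0  0   0  1  |  -4 ]
R2 → R2 − 9·R3
  [ 1  0  -9  0  |  -4 ]
  [ 0  1   0  0  |  -1 ]
  [ 0  0   1  0  |   0 ]
  [ 0  0   0  1  |  -4 ]
R1 → R1 + 9·R3
  [ 1  0  0  0  |  -4 ]
  [ 0  1  0  0  |  -1 ]
  [ 0  0  1  0  |   0 ]
  [ 0  0  0  1  |  -4 ]
Reading off the last column: p = -4, q = -1, r = 0, s = -4.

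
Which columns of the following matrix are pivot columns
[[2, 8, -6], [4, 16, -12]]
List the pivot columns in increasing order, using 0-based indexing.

R1 -> 1/2·R1
R2 -> R2 − 4·R1
Pivot columns are the columns containing a leading 1.

0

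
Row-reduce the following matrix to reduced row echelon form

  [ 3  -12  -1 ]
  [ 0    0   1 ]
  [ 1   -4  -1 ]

R1 -> 1/3·R1
  [ 1  -4  -1/3 ]
  [ 0   0     1 ]
  [ 1  -4    -1 ]
R3 -> R3 − R1
  [ 1  -4  -1/3 ]
  [ 0   0     1 ]
  [ 0   0  -2/3 ]
R3 -> R3 + 2/3·R2
  [ 1  -4  -1/3 ]
  [ 0   0     1 ]
  [ 0   0     0 ]
R1 -> R1 + 1/3·R2
  [ 1  -4  0 ]
  [ 0   0  1 ]
  [ 0   0  0 ]

[[1, -4, 0], [0, 0, 1], [0, 0, 0]]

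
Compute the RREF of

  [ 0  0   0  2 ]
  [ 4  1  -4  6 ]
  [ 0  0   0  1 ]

Swap R1 and R2.
  [ 4  1  -4  6 ]
  [ 0  0   0  2 ]
  [ 0  0   0  1 ]
Multiply R1 by 1/4.
  [ 1  1/4  -1  3/2 ]
  [ 0    0   0    2 ]
  [ 0    0   0    1 ]
Multiply R2 by 1/2.
  [ 1  1/4  -1  3/2 ]
  [ 0    0   0    1 ]
  [ 0    0   0    1 ]
Subtract R2 from R3.
  [ 1  1/4  -1  3/2 ]
  [ 0    0   0    1 ]
  [ 0    0   0    0 ]
Subtract 3/2 times R2 from R1.
  [ 1  1/4  -1  0 ]
  [ 0    0   0  1 ]
  [ 0    0   0  0 ]

[[1, 1/4, -1, 0], [0, 0, 0, 1], [0, 0, 0, 0]]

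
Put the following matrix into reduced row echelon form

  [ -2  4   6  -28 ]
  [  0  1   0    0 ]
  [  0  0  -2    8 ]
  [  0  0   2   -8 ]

ρ1 → -1/2·ρ1
  [ 1  -2  -3  14 ]
  [ 0   1   0   0 ]
  [ 0   0  -2   8 ]
  [ 0   0   2  -8 ]
ρ3 → -1/2·ρ3
  [ 1  -2  -3  14 ]
  [ 0   1   0   0 ]
  [ 0   0   1  -4 ]
  [ 0   0   2  -8 ]
ρ4 → ρ4 − 2·ρ3
  [ 1  -2  -3  14 ]
  [ 0   1   0   0 ]
  [ 0   0   1  -4 ]
  [ 0   0   0   0 ]
ρ1 → ρ1 + 3·ρ3
  [ 1  -2  0   2 ]
  [ 0   1  0   0 ]
  [ 0   0  1  -4 ]
  [ 0   0  0   0 ]
ρ1 → ρ1 + 2·ρ2
  [ 1  0  0   2 ]
  [ 0  1  0   0 ]
  [ 0  0  1  -4 ]
  [ 0  0  0   0 ]

[[1, 0, 0, 2], [0, 1, 0, 0], [0, 0, 1, -4], [0, 0, 0, 0]]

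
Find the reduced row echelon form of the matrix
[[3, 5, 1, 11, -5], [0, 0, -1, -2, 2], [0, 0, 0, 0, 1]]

[[1, 5/3, 0, 3, 0], [0, 0, 1, 2, 0], [0, 0, 0, 0, 1]]

Multiply ρ1 by 1/3.
Multiply ρ2 by -1.
Add 2 times ρ3 to ρ2.
Add 5/3 times ρ3 to ρ1.
Subtract 1/3 times ρ2 from ρ1.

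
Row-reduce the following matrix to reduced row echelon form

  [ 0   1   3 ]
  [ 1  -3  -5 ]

[[1, 0, 4], [0, 1, 3]]

Swap R1 and R2.
Add 3 times R2 to R1.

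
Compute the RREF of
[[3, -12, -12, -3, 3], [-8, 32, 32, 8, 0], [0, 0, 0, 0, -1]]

[[1, -4, -4, -1, 0], [0, 0, 0, 0, 1], [0, 0, 0, 0, 0]]

Multiply R1 by 1/3.
Add 8 times R1 to R2.
Multiply R2 by 1/8.
Add R2 to R3.
Subtract R2 from R1.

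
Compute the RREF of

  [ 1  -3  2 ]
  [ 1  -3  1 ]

Subtract ρ1 from ρ2.
  [ 1  -3   2 ]
  [ 0   0  -1 ]
Multiply ρ2 by -1.
  [ 1  -3  2 ]
  [ 0   0  1 ]
Subtract 2 times ρ2 from ρ1.
  [ 1  -3  0 ]
  [ 0   0  1 ]

[[1, -3, 0], [0, 0, 1]]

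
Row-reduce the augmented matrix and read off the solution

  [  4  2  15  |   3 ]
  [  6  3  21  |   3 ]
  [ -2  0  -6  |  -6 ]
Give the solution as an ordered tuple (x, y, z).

(0, -6, 1)

r1 ← 1/4·r1
  [  1  1/2  15/4  |  3/4 ]
  [  6    3    21  |    3 ]
  [ -2    0    -6  |   -6 ]
r2 ← r2 − 6·r1
  [  1  1/2  15/4  |   3/4 ]
  [  0    0  -3/2  |  -3/2 ]
  [ -2    0    -6  |    -6 ]
r3 ← r3 + 2·r1
  [ 1  1/2  15/4  |   3/4 ]
  [ 0    0  -3/2  |  -3/2 ]
  [ 0    1   3/2  |  -9/2 ]
r2 <=> r3
  [ 1  1/2  15/4  |   3/4 ]
  [ 0    1   3/2  |  -9/2 ]
  [ 0    0  -3/2  |  -3/2 ]
r3 ← -2/3·r3
  [ 1  1/2  15/4  |   3/4 ]
  [ 0    1   3/2  |  -9/2 ]
  [ 0    0     1  |     1 ]
r2 ← r2 − 3/2·r3
  [ 1  1/2  15/4  |  3/4 ]
  [ 0    1     0  |   -6 ]
  [ 0    0     1  |    1 ]
r1 ← r1 − 15/4·r3
  [ 1  1/2  0  |  -3 ]
  [ 0    1  0  |  -6 ]
  [ 0    0  1  |   1 ]
r1 ← r1 − 1/2·r2
  [ 1  0  0  |   0 ]
  [ 0  1  0  |  -6 ]
  [ 0  0  1  |   1 ]
Reading off the last column: x = 0, y = -6, z = 1.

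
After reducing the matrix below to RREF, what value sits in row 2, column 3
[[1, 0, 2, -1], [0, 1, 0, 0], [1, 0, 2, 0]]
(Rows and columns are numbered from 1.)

0

R3 → R3 − R1
  [ 1  0  2  -1 ]
  [ 0  1  0   0 ]
  [ 0  0  0   1 ]
R1 → R1 + R3
  [ 1  0  2  0 ]
  [ 0  1  0  0 ]
  [ 0  0  0  1 ]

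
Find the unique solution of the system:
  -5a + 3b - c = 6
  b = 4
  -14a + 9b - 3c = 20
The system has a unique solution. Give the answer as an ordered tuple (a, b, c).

(2, 4, -4)

Form the augmented matrix and row-reduce:
  [  -5  3  -1  |   6 ]
  [   0  1   0  |   4 ]
  [ -14  9  -3  |  20 ]
ρ1 ← -1/5·ρ1
  [   1  -3/5  1/5  |  -6/5 ]
  [   0     1    0  |     4 ]
  [ -14     9   -3  |    20 ]
ρ3 ← ρ3 + 14·ρ1
  [ 1  -3/5   1/5  |  -6/5 ]
  [ 0     1     0  |     4 ]
  [ 0   3/5  -1/5  |  16/5 ]
ρ3 ← ρ3 − 3/5·ρ2
  [ 1  -3/5   1/5  |  -6/5 ]
  [ 0     1     0  |     4 ]
  [ 0     0  -1/5  |   4/5 ]
ρ3 ← -5·ρ3
  [ 1  -3/5  1/5  |  -6/5 ]
  [ 0     1    0  |     4 ]
  [ 0     0    1  |    -4 ]
ρ1 ← ρ1 − 1/5·ρ3
  [ 1  -3/5  0  |  -2/5 ]
  [ 0     1  0  |     4 ]
  [ 0     0  1  |    -4 ]
ρ1 ← ρ1 + 3/5·ρ2
  [ 1  0  0  |   2 ]
  [ 0  1  0  |   4 ]
  [ 0  0  1  |  -4 ]
Reading off the last column: a = 2, b = 4, c = -4.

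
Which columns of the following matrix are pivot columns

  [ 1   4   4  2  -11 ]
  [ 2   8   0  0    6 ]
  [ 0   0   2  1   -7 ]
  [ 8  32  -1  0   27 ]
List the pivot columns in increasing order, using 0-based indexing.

0, 2, 3

R2 := R2 − 2·R1
R4 := R4 − 8·R1
R2 := -1/8·R2
R3 := R3 − 2·R2
R4 := R4 + 33·R2
R3 <-> R4
R3 := 2·R3
R2 := R2 − 1/2·R3
R1 := R1 − 2·R3
R1 := R1 − 4·R2
Pivot columns are the columns containing a leading 1.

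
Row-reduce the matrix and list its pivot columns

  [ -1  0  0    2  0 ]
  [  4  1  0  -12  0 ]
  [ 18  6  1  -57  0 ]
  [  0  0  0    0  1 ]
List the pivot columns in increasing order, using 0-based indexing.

0, 1, 2, 4

Multiply ρ1 by -1.
  [  1  0  0   -2  0 ]
  [  4  1  0  -12  0 ]
  [ 18  6  1  -57  0 ]
  [  0  0  0    0  1 ]
Subtract 4 times ρ1 from ρ2.
  [  1  0  0   -2  0 ]
  [  0  1  0   -4  0 ]
  [ 18  6  1  -57  0 ]
  [  0  0  0    0  1 ]
Subtract 18 times ρ1 from ρ3.
  [ 1  0  0   -2  0 ]
  [ 0  1  0   -4  0 ]
  [ 0  6  1  -21  0 ]
  [ 0  0  0    0  1 ]
Subtract 6 times ρ2 from ρ3.
  [ 1  0  0  -2  0 ]
  [ 0  1  0  -4  0 ]
  [ 0  0  1   3  0 ]
  [ 0  0  0   0  1 ]
Pivot columns are the columns containing a leading 1.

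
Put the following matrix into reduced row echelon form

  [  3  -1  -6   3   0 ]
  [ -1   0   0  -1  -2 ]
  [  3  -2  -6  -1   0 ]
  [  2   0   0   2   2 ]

[[1, 0, 0, 1, 0], [0, 1, 0, 4, 0], [0, 0, 1, -2/3, 0], [0, 0, 0, 0, 1]]

R1 := 1/3·R1
  [  1  -1/3  -2   1   0 ]
  [ -1     0   0  -1  -2 ]
  [  3    -2  -6  -1   0 ]
  [  2     0   0   2   2 ]
R2 := R2 + R1
  [ 1  -1/3  -2   1   0 ]
  [ 0  -1/3  -2   0  -2 ]
  [ 3    -2  -6  -1   0 ]
  [ 2     0   0   2   2 ]
R3 := R3 − 3·R1
  [ 1  -1/3  -2   1   0 ]
  [ 0  -1/3  -2   0  -2 ]
  [ 0    -1   0  -4   0 ]
  [ 2     0   0   2   2 ]
R4 := R4 − 2·R1
  [ 1  -1/3  -2   1   0 ]
  [ 0  -1/3  -2   0  -2 ]
  [ 0    -1   0  -4   0 ]
  [ 0   2/3   4   0   2 ]
R2 := -3·R2
  [ 1  -1/3  -2   1  0 ]
  [ 0     1   6   0  6 ]
  [ 0    -1   0  -4  0 ]
  [ 0   2/3   4   0  2 ]
R3 := R3 + R2
  [ 1  -1/3  -2   1  0 ]
  [ 0     1   6   0  6 ]
  [ 0     0   6  -4  6 ]
  [ 0   2/3   4   0  2 ]
R4 := R4 − 2/3·R2
  [ 1  -1/3  -2   1   0 ]
  [ 0     1   6   0   6 ]
  [ 0     0   6  -4   6 ]
  [ 0     0   0   0  -2 ]
R3 := 1/6·R3
  [ 1  -1/3  -2     1   0 ]
  [ 0     1   6     0   6 ]
  [ 0     0   1  -2/3   1 ]
  [ 0     0   0     0  -2 ]
R4 := -1/2·R4
  [ 1  -1/3  -2     1  0 ]
  [ 0     1   6     0  6 ]
  [ 0     0   1  -2/3  1 ]
  [ 0     0   0     0  1 ]
R3 := R3 − R4
  [ 1  -1/3  -2     1  0 ]
  [ 0     1   6     0  6 ]
  [ 0     0   1  -2/3  0 ]
  [ 0     0   0     0  1 ]
R2 := R2 − 6·R4
  [ 1  -1/3  -2     1  0 ]
  [ 0     1   6     0  0 ]
  [ 0     0   1  -2/3  0 ]
  [ 0     0   0     0  1 ]
R2 := R2 − 6·R3
  [ 1  -1/3  -2     1  0 ]
  [ 0     1   0     4  0 ]
  [ 0     0   1  -2/3  0 ]
  [ 0     0   0     0  1 ]
R1 := R1 + 2·R3
  [ 1  -1/3  0  -1/3  0 ]
  [ 0     1  0     4  0 ]
  [ 0     0  1  -2/3  0 ]
  [ 0     0  0     0  1 ]
R1 := R1 + 1/3·R2
  [ 1  0  0     1  0 ]
  [ 0  1  0     4  0 ]
  [ 0  0  1  -2/3  0 ]
  [ 0  0  0     0  1 ]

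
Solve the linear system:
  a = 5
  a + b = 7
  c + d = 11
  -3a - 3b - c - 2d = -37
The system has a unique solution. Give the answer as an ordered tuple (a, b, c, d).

(5, 2, 6, 5)

Form the augmented matrix and row-reduce:
  [  1   0   0   0  |    5 ]
  [  1   1   0   0  |    7 ]
  [  0   0   1   1  |   11 ]
  [ -3  -3  -1  -2  |  -37 ]
R2 → R2 − R1
  [  1   0   0   0  |    5 ]
  [  0   1   0   0  |    2 ]
  [  0   0   1   1  |   11 ]
  [ -3  -3  -1  -2  |  -37 ]
R4 → R4 + 3·R1
  [ 1   0   0   0  |    5 ]
  [ 0   1   0   0  |    2 ]
  [ 0   0   1   1  |   11 ]
  [ 0  -3  -1  -2  |  -22 ]
R4 → R4 + 3·R2
  [ 1  0   0   0  |    5 ]
  [ 0  1   0   0  |    2 ]
  [ 0  0   1   1  |   11 ]
  [ 0  0  -1  -2  |  -16 ]
R4 → R4 + R3
  [ 1  0  0   0  |   5 ]
  [ 0  1  0   0  |   2 ]
  [ 0  0  1   1  |  11 ]
  [ 0  0  0  -1  |  -5 ]
R4 → -1·R4
  [ 1  0  0  0  |   5 ]
  [ 0  1  0  0  |   2 ]
  [ 0  0  1  1  |  11 ]
  [ 0  0  0  1  |   5 ]
R3 → R3 − R4
  [ 1  0  0  0  |  5 ]
  [ 0  1  0  0  |  2 ]
  [ 0  0  1  0  |  6 ]
  [ 0  0  0  1  |  5 ]
Reading off the last column: a = 5, b = 2, c = 6, d = 5.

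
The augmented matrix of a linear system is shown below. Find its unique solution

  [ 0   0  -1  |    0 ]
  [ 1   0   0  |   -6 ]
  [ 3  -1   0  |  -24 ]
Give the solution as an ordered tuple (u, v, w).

Swap r1 and r2.
  [ 1   0   0  |   -6 ]
  [ 0   0  -1  |    0 ]
  [ 3  -1   0  |  -24 ]
Subtract 3 times r1 from r3.
  [ 1   0   0  |  -6 ]
  [ 0   0  -1  |   0 ]
  [ 0  -1   0  |  -6 ]
Swap r2 and r3.
  [ 1   0   0  |  -6 ]
  [ 0  -1   0  |  -6 ]
  [ 0   0  -1  |   0 ]
Multiply r2 by -1.
  [ 1  0   0  |  -6 ]
  [ 0  1   0  |   6 ]
  [ 0  0  -1  |   0 ]
Multiply r3 by -1.
  [ 1  0  0  |  -6 ]
  [ 0  1  0  |   6 ]
  [ 0  0  1  |   0 ]
Reading off the last column: u = -6, v = 6, w = 0.

(-6, 6, 0)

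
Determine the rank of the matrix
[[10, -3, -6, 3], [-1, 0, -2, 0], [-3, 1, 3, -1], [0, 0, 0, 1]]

rank = 4

Multiply ρ1 by 1/10.
  [  1  -3/10  -3/5  3/10 ]
  [ -1      0    -2     0 ]
  [ -3      1     3    -1 ]
  [  0      0     0     1 ]
Add ρ1 to ρ2.
  [  1  -3/10   -3/5  3/10 ]
  [  0  -3/10  -13/5  3/10 ]
  [ -3      1      3    -1 ]
  [  0      0      0     1 ]
Add 3 times ρ1 to ρ3.
  [ 1  -3/10   -3/5   3/10 ]
  [ 0  -3/10  -13/5   3/10 ]
  [ 0   1/10    6/5  -1/10 ]
  [ 0      0      0      1 ]
Multiply ρ2 by -10/3.
  [ 1  -3/10  -3/5   3/10 ]
  [ 0      1  26/3     -1 ]
  [ 0   1/10   6/5  -1/10 ]
  [ 0      0     0      1 ]
Subtract 1/10 times ρ2 from ρ3.
  [ 1  -3/10  -3/5  3/10 ]
  [ 0      1  26/3    -1 ]
  [ 0      0   1/3     0 ]
  [ 0      0     0     1 ]
Multiply ρ3 by 3.
  [ 1  -3/10  -3/5  3/10 ]
  [ 0      1  26/3    -1 ]
  [ 0      0     1     0 ]
  [ 0      0     0     1 ]
Add ρ4 to ρ2.
  [ 1  -3/10  -3/5  3/10 ]
  [ 0      1  26/3     0 ]
  [ 0      0     1     0 ]
  [ 0      0     0     1 ]
Subtract 3/10 times ρ4 from ρ1.
  [ 1  -3/10  -3/5  0 ]
  [ 0      1  26/3  0 ]
  [ 0      0     1  0 ]
  [ 0      0     0  1 ]
Subtract 26/3 times ρ3 from ρ2.
  [ 1  -3/10  -3/5  0 ]
  [ 0      1     0  0 ]
  [ 0      0     1  0 ]
  [ 0      0     0  1 ]
Add 3/5 times ρ3 to ρ1.
  [ 1  -3/10  0  0 ]
  [ 0      1  0  0 ]
  [ 0      0  1  0 ]
  [ 0      0  0  1 ]
Add 3/10 times ρ2 to ρ1.
  [ 1  0  0  0 ]
  [ 0  1  0  0 ]
  [ 0  0  1  0 ]
  [ 0  0  0  1 ]
The reduced form has 4 nonzero rows.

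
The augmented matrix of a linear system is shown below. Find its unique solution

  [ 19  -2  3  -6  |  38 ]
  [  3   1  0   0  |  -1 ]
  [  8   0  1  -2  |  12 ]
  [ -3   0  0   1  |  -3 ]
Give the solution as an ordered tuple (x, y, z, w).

(0, -1, 6, -3)

ρ1 -> 1/19·ρ1
ρ2 -> ρ2 − 3·ρ1
ρ3 -> ρ3 − 8·ρ1
ρ4 -> ρ4 + 3·ρ1
ρ2 -> 19/25·ρ2
ρ3 -> ρ3 − 16/19·ρ2
ρ4 -> ρ4 + 6/19·ρ2
ρ3 -> 25·ρ3
ρ4 -> ρ4 − 9/25·ρ3
ρ3 -> ρ3 + 2·ρ4
ρ2 -> ρ2 − 18/25·ρ4
ρ1 -> ρ1 + 6/19·ρ4
ρ2 -> ρ2 + 9/25·ρ3
ρ1 -> ρ1 − 3/19·ρ3
ρ1 -> ρ1 + 2/19·ρ2
Reading off the last column: x = 0, y = -1, z = 6, w = -3.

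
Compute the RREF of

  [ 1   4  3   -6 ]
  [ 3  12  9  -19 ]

[[1, 4, 3, 0], [0, 0, 0, 1]]

r2 ← r2 − 3·r1
  [ 1  4  3  -6 ]
  [ 0  0  0  -1 ]
r2 ← -1·r2
  [ 1  4  3  -6 ]
  [ 0  0  0   1 ]
r1 ← r1 + 6·r2
  [ 1  4  3  0 ]
  [ 0  0  0  1 ]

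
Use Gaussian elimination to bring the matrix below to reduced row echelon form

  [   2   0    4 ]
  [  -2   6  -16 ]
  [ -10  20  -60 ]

Multiply R1 by 1/2.
  [   1   0    2 ]
  [  -2   6  -16 ]
  [ -10  20  -60 ]
Add 2 times R1 to R2.
  [   1   0    2 ]
  [   0   6  -12 ]
  [ -10  20  -60 ]
Add 10 times R1 to R3.
  [ 1   0    2 ]
  [ 0   6  -12 ]
  [ 0  20  -40 ]
Multiply R2 by 1/6.
  [ 1   0    2 ]
  [ 0   1   -2 ]
  [ 0  20  -40 ]
Subtract 20 times R2 from R3.
  [ 1  0   2 ]
  [ 0  1  -2 ]
  [ 0  0   0 ]

[[1, 0, 2], [0, 1, -2], [0, 0, 0]]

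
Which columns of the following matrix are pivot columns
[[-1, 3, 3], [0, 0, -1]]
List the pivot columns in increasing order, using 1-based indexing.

1, 3

R1 ← -1·R1
  [ 1  -3  -3 ]
  [ 0   0  -1 ]
R2 ← -1·R2
  [ 1  -3  -3 ]
  [ 0   0   1 ]
R1 ← R1 + 3·R2
  [ 1  -3  0 ]
  [ 0   0  1 ]
Pivot columns are the columns containing a leading 1.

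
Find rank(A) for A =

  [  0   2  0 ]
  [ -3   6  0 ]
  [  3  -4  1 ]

rank = 3

ρ1 ↔ ρ2
  [ -3   6  0 ]
  [  0   2  0 ]
  [  3  -4  1 ]
ρ1 → -1/3·ρ1
  [ 1  -2  0 ]
  [ 0   2  0 ]
  [ 3  -4  1 ]
ρ3 → ρ3 − 3·ρ1
  [ 1  -2  0 ]
  [ 0   2  0 ]
  [ 0   2  1 ]
ρ2 → 1/2·ρ2
  [ 1  -2  0 ]
  [ 0   1  0 ]
  [ 0   2  1 ]
ρ3 → ρ3 − 2·ρ2
  [ 1  -2  0 ]
  [ 0   1  0 ]
  [ 0   0  1 ]
ρ1 → ρ1 + 2·ρ2
  [ 1  0  0 ]
  [ 0  1  0 ]
  [ 0  0  1 ]
The reduced form has 3 nonzero rows.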